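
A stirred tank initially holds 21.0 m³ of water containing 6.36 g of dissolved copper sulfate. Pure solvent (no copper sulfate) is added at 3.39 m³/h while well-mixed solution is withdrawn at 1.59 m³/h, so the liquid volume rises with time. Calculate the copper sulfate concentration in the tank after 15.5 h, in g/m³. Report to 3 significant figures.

Total volume: dV/dt = Q_in − Q_out = 1.8000 m³/h, so V(t) = 21.0 + 1.8000 t and V(15.5) = 48.900 m³.
No copper sulfate enters, so dm/dt = −Q_out · (m/V).
dm/m = −Q_out dt/(V₀ + 1.8000 t); integrating gives ln(m/m₀) = −(Q_out/(Q_in−Q_out)) ln(V/V₀).
m = m₀ (V₀/V)^(Q_out/(Q_in−Q_out)) = 6.36 × (21.0/48.900)^(0.88333) = 3.0144 g.
C = m/V = 3.0144/48.900 = 0.061643 g/m³.

0.0616 g/m³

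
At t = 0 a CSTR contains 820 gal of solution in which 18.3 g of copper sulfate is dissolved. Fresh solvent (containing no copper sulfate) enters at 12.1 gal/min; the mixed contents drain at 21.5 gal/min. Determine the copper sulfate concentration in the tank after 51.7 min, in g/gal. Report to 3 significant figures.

0.00702 g/gal

Let m(t) be the amount of copper sulfate. Volume: V(t) = V₀ + (Q_in − Q_out) t = 820 − 9.4000 t; V(51.7) = 334.02 gal.
No copper sulfate enters, so dm/dt = −Q_out · (m/V).
Separate: dm/m = −Q_out dt/V(t) ⇒ ln(m/m₀) = −(Q_out/(Q_in−Q_out)) ln(V/V₀).
m = m₀ (V₀/V)^(Q_out/(Q_in−Q_out)) = 18.3 × (820/334.02)^(-2.2872) = 2.3460 g.
C = m/V = 2.3460/334.02 = 0.0070236 g/gal.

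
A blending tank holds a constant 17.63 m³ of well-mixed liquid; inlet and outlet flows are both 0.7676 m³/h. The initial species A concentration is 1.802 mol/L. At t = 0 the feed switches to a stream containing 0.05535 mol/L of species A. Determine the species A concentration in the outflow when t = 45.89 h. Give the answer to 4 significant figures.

0.2922 mol/L

Unsteady species balance (constant V, well mixed): V dC/dt = Q(C_in − C).
Time constant τ = V/Q = 17.63/0.7676 = 22.9677 h.
C approaches C_in exponentially: C(t) = C_in + (C₀ − C_in) e^(−t/τ).
C(45.89) = 0.05535 + (1.802 − 0.05535)·e^(−45.89/22.9677) = 0.05535 + (1.74665)·0.135603 = 0.292201 mol/L.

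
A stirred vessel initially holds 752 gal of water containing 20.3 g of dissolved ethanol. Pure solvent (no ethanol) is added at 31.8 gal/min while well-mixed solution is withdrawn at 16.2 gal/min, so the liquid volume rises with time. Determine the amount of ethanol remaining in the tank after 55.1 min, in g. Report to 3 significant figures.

9.20 g

Let m(t) be the amount of ethanol. Volume: V(t) = V₀ + (Q_in − Q_out) t = 752 + 15.600 t; V(55.1) = 1611.6 gal.
No ethanol enters, so dm/dt = −Q_out · (m/V).
Separate: dm/m = −Q_out dt/V(t) ⇒ ln(m/m₀) = −(Q_out/(Q_in−Q_out)) ln(V/V₀).
m = m₀ (V₀/V)^(Q_out/(Q_in−Q_out)) = 20.3 × (752/1611.6)^(1.0385) = 9.1989 g.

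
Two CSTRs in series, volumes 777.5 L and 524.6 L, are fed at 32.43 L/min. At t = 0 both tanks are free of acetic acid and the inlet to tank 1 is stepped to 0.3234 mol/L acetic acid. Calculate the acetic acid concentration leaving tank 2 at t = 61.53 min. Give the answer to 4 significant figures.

Each tank obeys Vᵢ dCᵢ/dt = Q(Cᵢ₋₁ − Cᵢ), so τᵢ = Vᵢ/Q.
τ₁ = 777.5/32.43 = 23.9747 min; τ₂ = 524.6/32.43 = 16.1764 min.
Solving the cascade with C₁(0)=C₂(0)=0 gives C₂(t) = C_in[1 − (τ₁ e^(−t/τ₁) − τ₂ e^(−t/τ₂))/(τ₁ − τ₂)].
At t = 61.53: e^(−t/τ₁) = 0.0768074, e^(−t/τ₂) = 0.0222883.
C₂ = 0.3234·[1 − (23.9747·0.0768074 − 16.1764·0.0222883)/(7.79833)] = 0.3234·0.810101 = 0.261987 mol/L.

0.2620 mol/L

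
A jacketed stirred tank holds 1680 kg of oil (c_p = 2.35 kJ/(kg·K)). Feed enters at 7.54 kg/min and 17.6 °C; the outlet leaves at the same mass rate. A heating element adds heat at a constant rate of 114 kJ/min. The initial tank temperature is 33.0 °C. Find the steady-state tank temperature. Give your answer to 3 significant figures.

24.0 °C

Heat balance on the well-mixed liquid: M c_p dT/dt = ṁ c_p (T_in − T) + 114.
At steady state dT/dt = 0 ⇒ T_ss = T_in + Q̇/(ṁ c_p) = 17.6 + 114/(7.54·2.35) = 24.034 °C.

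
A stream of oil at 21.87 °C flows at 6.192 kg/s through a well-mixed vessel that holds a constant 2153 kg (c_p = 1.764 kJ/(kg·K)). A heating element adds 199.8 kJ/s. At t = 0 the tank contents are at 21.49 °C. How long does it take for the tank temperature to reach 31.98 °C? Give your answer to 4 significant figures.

M c_p dT/dt = ṁ c_p (T_in − T) + Q̇.
τ = M/ṁ = 347.707 s; T_ss = T_in + Q̇/(ṁ c_p) = 40.1622 °C.
T(t) = T_ss + (T₀ − T_ss) e^(−t/τ). Set T = 31.98:
e^(−t/τ) = (31.98 − 40.1622)/(21.49 − 40.1622) = 0.438202
t = −347.707 · ln(0.438202) = 286.884 s.

286.9 s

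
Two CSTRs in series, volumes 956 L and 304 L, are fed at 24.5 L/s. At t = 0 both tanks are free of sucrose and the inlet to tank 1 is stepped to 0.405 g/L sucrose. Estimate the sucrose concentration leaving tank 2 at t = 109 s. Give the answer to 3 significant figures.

0.369 g/L

Each tank obeys Vᵢ dCᵢ/dt = Q(Cᵢ₋₁ − Cᵢ), so τᵢ = Vᵢ/Q.
τ₁ = 956/24.5 = 39.020 s; τ₂ = 304/24.5 = 12.408 s.
Tank 1: C₁ = C_in(1 − e^(−t/τ₁)). Tank 2 (τ₁ ≠ τ₂): C₂ = C_in[1 − (τ₁ e^(−t/τ₁) − τ₂ e^(−t/τ₂))/(τ₁ − τ₂)].
At t = 109: e^(−t/τ₁) = 0.061212, e^(−t/τ₂) = 0.00015308.
C₂ = 0.405·[1 − (39.020·0.061212 − 12.408·0.00015308)/(26.612)] = 0.405·0.91032 = 0.36868 g/L.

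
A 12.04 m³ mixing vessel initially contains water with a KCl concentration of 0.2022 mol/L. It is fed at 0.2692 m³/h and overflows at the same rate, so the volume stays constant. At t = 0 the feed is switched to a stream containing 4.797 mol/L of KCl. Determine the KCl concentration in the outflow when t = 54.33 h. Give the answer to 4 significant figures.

3.433 mol/L

Unsteady species balance (constant V, well mixed): V dC/dt = Q(C_in − C).
Time constant τ = V/Q = 12.04/0.2692 = 44.7251 h.
This is linear first-order; C(t) = C_in + (C₀ − C_in) e^(−t/τ).
C(54.33) = 4.797 + (0.2022 − 4.797)·e^(−54.33/44.7251) = 4.797 + (-4.59480)·0.296783 = 3.43334 mol/L.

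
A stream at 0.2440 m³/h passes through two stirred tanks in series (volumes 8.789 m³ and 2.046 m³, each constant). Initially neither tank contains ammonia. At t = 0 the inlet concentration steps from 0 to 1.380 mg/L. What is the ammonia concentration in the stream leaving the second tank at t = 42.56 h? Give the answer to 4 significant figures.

0.8308 mg/L

Each tank obeys Vᵢ dCᵢ/dt = Q(Cᵢ₋₁ − Cᵢ), so τᵢ = Vᵢ/Q.
τ₁ = 8.789/0.2440 = 36.0205 h; τ₂ = 2.046/0.2440 = 8.38525 h.
Solving the cascade with C₁(0)=C₂(0)=0 gives C₂(t) = C_in[1 − (τ₁ e^(−t/τ₁) − τ₂ e^(−t/τ₂))/(τ₁ − τ₂)].
At t = 42.56: e^(−t/τ₁) = 0.306803, e^(−t/τ₂) = 0.00624745.
C₂ = 1.380·[1 − (36.0205·0.306803 − 8.38525·0.00624745)/(27.6352)] = 1.380·0.602001 = 0.830761 mg/L.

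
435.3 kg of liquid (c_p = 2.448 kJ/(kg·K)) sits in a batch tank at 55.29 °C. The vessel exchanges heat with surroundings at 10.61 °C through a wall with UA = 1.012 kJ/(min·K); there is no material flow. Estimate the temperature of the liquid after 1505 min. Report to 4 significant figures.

21.31 °C

Lumped-capacitance energy balance: M c_p dT/dt = UA(T_amb − T).
dT/dt = (T_ss − T)/τ with T_ss = T_amb = 10.6100 °C, τ = M c_p/UA = 435.3·2.448/1.012 = 1052.98 min.
Solution: T(t) = T_ss + (T₀ − T_ss) e^(−t/τ).
T(1505) = 10.6100 + (44.6800)·0.239482 = 21.3100 °C.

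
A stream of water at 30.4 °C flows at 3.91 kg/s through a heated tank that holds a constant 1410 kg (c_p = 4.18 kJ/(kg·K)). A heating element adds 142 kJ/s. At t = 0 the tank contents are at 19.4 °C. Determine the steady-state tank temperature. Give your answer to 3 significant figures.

39.1 °C

Unsteady energy balance on the tank contents: M c_p dT/dt = ṁ c_p (T_in − T) + 142.
At steady state dT/dt = 0 ⇒ T_ss = T_in + Q̇/(ṁ c_p) = 30.4 + 142/(3.91·4.18) = 39.088 °C.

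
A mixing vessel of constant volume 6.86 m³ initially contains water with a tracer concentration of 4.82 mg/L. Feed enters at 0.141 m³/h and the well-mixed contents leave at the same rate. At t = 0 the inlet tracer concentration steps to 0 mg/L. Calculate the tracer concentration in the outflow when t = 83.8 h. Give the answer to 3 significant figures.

0.861 mg/L

Mass balance on the solute (V constant): V dC/dt = Q(C_in − C).
Rewrite as dC/dt + C/τ = C_in/τ, τ = V/Q = 48.652 h.
Solution: C(t) = C_in + (C₀ − C_in) e^(−t/τ).
C(83.8) = 0 + (4.82 − 0)·e^(−83.8/48.652) = 0 + (4.8200)·0.17863 = 0.86101 mg/L.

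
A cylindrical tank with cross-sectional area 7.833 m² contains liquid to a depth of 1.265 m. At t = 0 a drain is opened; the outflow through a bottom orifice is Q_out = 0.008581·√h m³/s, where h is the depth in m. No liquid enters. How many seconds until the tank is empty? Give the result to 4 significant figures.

With no inflow, A dh/dt = −0.008581 √h.
∫ h^(−1/2) dh = −(0.008581/A) ∫ dt, giving 2√h = 2√h₀ − (0.008581/A) t.
Set h = 0: 2√h₀ = (0.008581/A) t_empty ⇒ t_empty = 2A√h₀/0.008581.
t_empty = 2·7.833·√1.265/0.008581 = 15.6660·1.12472/0.008581 = 2053.36 s.

2053 s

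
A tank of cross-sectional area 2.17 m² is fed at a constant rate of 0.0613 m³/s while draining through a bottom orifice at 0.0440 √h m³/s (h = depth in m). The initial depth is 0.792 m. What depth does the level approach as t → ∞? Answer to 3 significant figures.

Volume balance on the tank: A dh/dt = Q_in − 0.0440 √h. At steady state dh/dt = 0:
Q_in = 0.0440 √h_ss ⇒ √h_ss = 0.0613/0.0440 = 1.3932.
h_ss = 1.3932² = 1.9410 m. (Since h₀ = 0.792 m < h_ss, the level will rise toward this value.)

1.94 m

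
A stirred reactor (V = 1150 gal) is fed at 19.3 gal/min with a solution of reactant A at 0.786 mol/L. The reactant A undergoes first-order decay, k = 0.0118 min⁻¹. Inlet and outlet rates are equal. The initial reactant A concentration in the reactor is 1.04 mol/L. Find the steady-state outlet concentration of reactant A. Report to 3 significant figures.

0.462 mol/L

Species balance: V dC/dt = Q C_in − Q C − k V C.
At steady state: 0 = Q C_in − (Q + kV) C_ss, so C_ss = Q C_in/(Q + kV).
C_ss = 19.3·0.786/(19.3 + 0.0118·1150) = 15.170/32.870 = 0.46151 mol/L.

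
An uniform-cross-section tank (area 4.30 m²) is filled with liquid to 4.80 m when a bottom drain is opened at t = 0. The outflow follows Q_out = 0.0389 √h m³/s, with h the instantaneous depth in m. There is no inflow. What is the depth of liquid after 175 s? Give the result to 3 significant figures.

1.96 m

Unsteady balance on liquid volume: A dh/dt = −0.0389 √h.
This is separable: 2 d(√h)/dt = −0.0389/A, so √h = √h₀ − (0.0389/(2A)) t.
√h = √4.80 − 0.0389·175/(2·4.30) = 2.1909 − 0.79157 = 1.3993.
h = 1.3993² = 1.9581 m.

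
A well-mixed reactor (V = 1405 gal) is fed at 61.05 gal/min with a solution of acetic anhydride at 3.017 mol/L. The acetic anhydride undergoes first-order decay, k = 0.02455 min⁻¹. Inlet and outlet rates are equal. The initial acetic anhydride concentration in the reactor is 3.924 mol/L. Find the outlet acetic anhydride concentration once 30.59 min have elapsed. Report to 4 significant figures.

2.177 mol/L

Accumulation = in − out − consumed: V dC/dt = Q C_in − Q C − k V C.
This is linear with rate a = Q/V + k = 0.0680020 min⁻¹.
C_ss = Q C_in/(Q + kV) = 1.92781 mol/L; C(t) = C_ss + (C₀ − C_ss) e^(−a t).
C(30.59) = 1.92781 + (1.99619)·e^(−0.0680020·30.59) = 1.92781 + (1.99619)·0.124908 = 2.17715 mol/L.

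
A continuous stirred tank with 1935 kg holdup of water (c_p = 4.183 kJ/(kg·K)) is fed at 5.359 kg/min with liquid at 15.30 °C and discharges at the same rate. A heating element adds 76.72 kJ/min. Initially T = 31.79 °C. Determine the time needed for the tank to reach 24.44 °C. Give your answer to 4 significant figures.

M c_p dT/dt = ṁ c_p (T_in − T) + Q̇.
τ = M/ṁ = 361.075 min; T_ss = T_in + Q̇/(ṁ c_p) = 18.7224 °C.
T(t) = T_ss + (T₀ − T_ss) e^(−t/τ). Set T = 24.44:
e^(−t/τ) = (24.44 − 18.7224)/(31.79 − 18.7224) = 0.437538
t = −361.075 · ln(0.437538) = 298.461 min.

298.5 min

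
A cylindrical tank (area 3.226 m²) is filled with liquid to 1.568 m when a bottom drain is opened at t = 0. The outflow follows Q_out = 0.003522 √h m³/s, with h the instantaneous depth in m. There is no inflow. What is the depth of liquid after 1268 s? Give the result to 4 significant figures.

A dh/dt = −Q_out = −0.003522 √h.
∫ h^(−1/2) dh = −(0.003522/A) ∫ dt, giving 2√h = 2√h₀ − (0.003522/A) t.
√h = √1.568 − 0.003522·1268/(2·3.226) = 1.25220 − 0.692172 = 0.560026.
h = 0.560026² = 0.313629 m.

0.3136 m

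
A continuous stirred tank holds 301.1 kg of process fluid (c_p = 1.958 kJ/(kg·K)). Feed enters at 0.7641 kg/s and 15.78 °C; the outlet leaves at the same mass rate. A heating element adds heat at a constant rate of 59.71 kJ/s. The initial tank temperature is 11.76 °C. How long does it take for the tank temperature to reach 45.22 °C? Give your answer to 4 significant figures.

Energy balance: M c_p dT/dt = ṁ c_p (T_in − T) + 59.71.
τ = M/ṁ = 394.058 s; T_ss = T_in + Q̇/(ṁ c_p) = 55.6902 °C.
T(t) = T_ss + (T₀ − T_ss) e^(−t/τ). Set T = 45.22:
e^(−t/τ) = (45.22 − 55.6902)/(11.76 − 55.6902) = 0.238338
t = −394.058 · ln(0.238338) = 565.106 s.

565.1 s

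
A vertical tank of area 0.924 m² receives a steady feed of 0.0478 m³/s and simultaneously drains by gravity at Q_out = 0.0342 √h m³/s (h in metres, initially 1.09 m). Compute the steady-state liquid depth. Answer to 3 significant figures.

1.95 m

Level balance: A dh/dt = 0.0478 − 0.0342 √h. Setting dh/dt = 0:
Q_in = 0.0342 √h_ss ⇒ √h_ss = 0.0478/0.0342 = 1.3977.
h_ss = 1.3977² = 1.9535 m. (Since h₀ = 1.09 m < h_ss, the level will rise toward this value.)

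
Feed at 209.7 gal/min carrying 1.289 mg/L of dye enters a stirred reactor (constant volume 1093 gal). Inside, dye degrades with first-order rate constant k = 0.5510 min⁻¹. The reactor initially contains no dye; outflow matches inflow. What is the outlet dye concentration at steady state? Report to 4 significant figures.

0.3329 mg/L

Species balance: V dC/dt = Q C_in − Q C − k V C.
At steady state: 0 = Q C_in − (Q + kV) C_ss, so C_ss = Q C_in/(Q + kV).
C_ss = 209.7·1.289/(209.7 + 0.5510·1093) = 270.303/811.943 = 0.332909 mg/L.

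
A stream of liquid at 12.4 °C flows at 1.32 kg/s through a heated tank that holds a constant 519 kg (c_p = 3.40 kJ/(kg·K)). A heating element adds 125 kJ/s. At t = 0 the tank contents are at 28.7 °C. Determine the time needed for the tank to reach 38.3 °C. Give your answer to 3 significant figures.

M c_p dT/dt = ṁ c_p (T_in − T) + Q̇.
τ = M/ṁ = 393.18 s; T_ss = T_in + Q̇/(ṁ c_p) = 40.252 °C.
T(t) = T_ss + (T₀ − T_ss) e^(−t/τ). Set T = 38.3:
e^(−t/τ) = (38.3 − 40.252)/(28.7 − 40.252) = 0.16898
t = −393.18 · ln(0.16898) = 699.07 s.

699 s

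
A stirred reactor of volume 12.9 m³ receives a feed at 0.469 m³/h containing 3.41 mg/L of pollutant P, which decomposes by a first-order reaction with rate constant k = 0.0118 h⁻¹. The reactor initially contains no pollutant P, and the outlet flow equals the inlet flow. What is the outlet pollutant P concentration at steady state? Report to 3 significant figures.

2.57 mg/L

Species balance: V dC/dt = Q C_in − Q C − k V C.
At steady state: 0 = Q C_in − (Q + kV) C_ss, so C_ss = Q C_in/(Q + kV).
C_ss = 0.469·3.41/(0.469 + 0.0118·12.9) = 1.5993/0.62122 = 2.5744 mg/L.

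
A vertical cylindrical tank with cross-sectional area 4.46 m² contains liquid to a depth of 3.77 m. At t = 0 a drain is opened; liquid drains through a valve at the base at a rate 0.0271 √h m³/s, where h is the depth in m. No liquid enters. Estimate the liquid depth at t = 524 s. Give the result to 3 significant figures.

0.122 m

Unsteady balance on liquid volume: A dh/dt = −0.0271 √h.
∫ h^(−1/2) dh = −(0.0271/A) ∫ dt, giving 2√h = 2√h₀ − (0.0271/A) t.
√h = √3.77 − 0.0271·524/(2·4.46) = 1.9416 − 1.5920 = 0.34968.
h = 0.34968² = 0.12227 m.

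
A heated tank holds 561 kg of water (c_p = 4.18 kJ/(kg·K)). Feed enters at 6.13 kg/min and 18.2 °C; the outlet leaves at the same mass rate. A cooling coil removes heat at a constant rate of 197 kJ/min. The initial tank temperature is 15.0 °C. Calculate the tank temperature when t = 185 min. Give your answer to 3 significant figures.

11.1 °C

Unsteady energy balance on the tank contents: M c_p dT/dt = ṁ c_p (T_in − T) − 197.
τ = M/ṁ = 91.517 min; T_ss = T_in − Q̇/(ṁ c_p) = 18.2 − 197/(6.13·4.18) = 10.512 °C.
Solution: T(t) = T_ss + (T₀ − T_ss) e^(−t/τ).
T(185) = 10.512 + (4.4883)·e^(−185/91.517) = 10.512 + (4.4883)·0.13246 = 11.106 °C.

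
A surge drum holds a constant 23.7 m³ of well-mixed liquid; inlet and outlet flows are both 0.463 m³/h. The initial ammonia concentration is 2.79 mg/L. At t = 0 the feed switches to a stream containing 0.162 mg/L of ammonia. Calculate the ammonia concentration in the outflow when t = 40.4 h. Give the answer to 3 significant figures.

Unsteady species balance (constant V, well mixed): V dC/dt = Q(C_in − C).
Rewrite as dC/dt + C/τ = C_in/τ, τ = V/Q = 51.188 h.
C approaches C_in exponentially: C(t) = C_in + (C₀ − C_in) e^(−t/τ).
C(40.4) = 0.162 + (2.79 − 0.162)·e^(−40.4/51.188) = 0.162 + (2.6280)·0.45419 = 1.3556 mg/L.

1.36 mg/L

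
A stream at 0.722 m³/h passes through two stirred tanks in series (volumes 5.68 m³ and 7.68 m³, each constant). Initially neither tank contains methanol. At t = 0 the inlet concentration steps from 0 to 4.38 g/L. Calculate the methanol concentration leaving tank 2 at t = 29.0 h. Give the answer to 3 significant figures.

3.59 g/L

Species balance on tank i: dCᵢ/dt = (Cᵢ₋₁ − Cᵢ)/τᵢ with τᵢ = Vᵢ/Q.
τ₁ = 5.68/0.722 = 7.8670 h; τ₂ = 7.68/0.722 = 10.637 h.
Tank 1: C₁ = C_in(1 − e^(−t/τ₁)). Tank 2 (τ₁ ≠ τ₂): C₂ = C_in[1 − (τ₁ e^(−t/τ₁) − τ₂ e^(−t/τ₂))/(τ₁ − τ₂)].
At t = 29.0: e^(−t/τ₁) = 0.025065, e^(−t/τ₂) = 0.065461.
C₂ = 4.38·[1 − (7.8670·0.025065 − 10.637·0.065461)/(-2.7701)] = 4.38·0.81982 = 3.5908 g/L.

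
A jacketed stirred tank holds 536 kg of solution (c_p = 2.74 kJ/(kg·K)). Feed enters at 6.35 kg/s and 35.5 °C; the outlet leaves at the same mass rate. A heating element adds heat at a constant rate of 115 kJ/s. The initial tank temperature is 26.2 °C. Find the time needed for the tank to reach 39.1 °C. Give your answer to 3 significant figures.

141 s

First-law balance (no shaft work): M c_p dT/dt = ṁ c_p (T_in − T) + 115.
τ = M/ṁ = 84.409 s; T_ss = T_in + Q̇/(ṁ c_p) = 42.110 °C.
T(t) = T_ss + (T₀ − T_ss) e^(−t/τ). Set T = 39.1:
e^(−t/τ) = (39.1 − 42.110)/(26.2 − 42.110) = 0.18917
t = −84.409 · ln(0.18917) = 140.55 s.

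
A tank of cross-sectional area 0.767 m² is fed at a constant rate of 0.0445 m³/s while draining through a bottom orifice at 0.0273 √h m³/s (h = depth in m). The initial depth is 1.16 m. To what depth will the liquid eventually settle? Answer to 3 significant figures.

A dh/dt = Q_in − 0.0273 √h. Steady state requires inflow = outflow:
Q_in = 0.0273 √h_ss ⇒ √h_ss = 0.0445/0.0273 = 1.6300.
h_ss = 1.6300² = 2.6570 m. (Since h₀ = 1.16 m < h_ss, the level will rise toward this value.)

2.66 m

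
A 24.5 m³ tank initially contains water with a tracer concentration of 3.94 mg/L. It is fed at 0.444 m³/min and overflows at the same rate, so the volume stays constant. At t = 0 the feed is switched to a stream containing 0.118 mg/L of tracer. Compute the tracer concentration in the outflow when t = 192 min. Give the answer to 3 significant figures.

Mass balance on the solute (V constant): V dC/dt = Q(C_in − C).
Time constant τ = V/Q = 24.5/0.444 = 55.180 min.
This is linear first-order; C(t) = C_in + (C₀ − C_in) e^(−t/τ).
C(192) = 0.118 + (3.94 − 0.118)·e^(−192/55.180) = 0.118 + (3.8220)·0.030823 = 0.23580 mg/L.

0.236 mg/L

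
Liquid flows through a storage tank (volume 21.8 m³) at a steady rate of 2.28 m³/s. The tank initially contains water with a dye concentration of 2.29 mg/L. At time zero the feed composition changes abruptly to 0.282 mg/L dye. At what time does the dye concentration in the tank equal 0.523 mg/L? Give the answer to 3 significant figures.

20.3 s

Unsteady species balance (constant V, well mixed): V dC/dt = Q(C_in − C), so τ = V/Q = 9.5614 s.
C(t) = C_in + (C₀ − C_in) e^(−t/τ). Set C = 0.523 and solve for t:
e^(−t/τ) = (C − C_in)/(C₀ − C_in) = (0.523 − 0.282)/(2.29 − 0.282) = 0.12002
t = −τ ln(…) = 9.5614 × 2.1201 = 20.271 s.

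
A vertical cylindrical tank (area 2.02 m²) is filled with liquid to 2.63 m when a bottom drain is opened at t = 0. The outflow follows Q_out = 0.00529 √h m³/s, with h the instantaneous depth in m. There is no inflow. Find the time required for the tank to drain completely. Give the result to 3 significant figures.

Mass balance (ρ constant): A dh/dt = −0.00529 √h.
∫ h^(−1/2) dh = −(0.00529/A) ∫ dt, giving 2√h = 2√h₀ − (0.00529/A) t.
Set h = 0: 2√h₀ = (0.00529/A) t_empty ⇒ t_empty = 2A√h₀/0.00529.
t_empty = 2·2.02·√2.63/0.00529 = 4.0400·1.6217/0.00529 = 1238.5 s.

1240 s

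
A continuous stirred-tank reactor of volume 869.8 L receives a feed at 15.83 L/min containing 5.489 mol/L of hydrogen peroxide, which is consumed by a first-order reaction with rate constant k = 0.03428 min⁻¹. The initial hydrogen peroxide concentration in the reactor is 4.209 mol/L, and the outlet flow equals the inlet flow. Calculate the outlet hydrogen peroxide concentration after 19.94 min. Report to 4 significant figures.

Accumulation = in − out − consumed: V dC/dt = Q C_in − Q C − k V C.
This is linear with rate a = Q/V + k = 0.0524796 min⁻¹.
C_ss = Q C_in/(Q + kV) = 1.90355 mol/L; C(t) = C_ss + (C₀ − C_ss) e^(−a t).
C(19.94) = 1.90355 + (2.30545)·e^(−0.0524796·19.94) = 1.90355 + (2.30545)·0.351185 = 2.71319 mol/L.

2.713 mol/L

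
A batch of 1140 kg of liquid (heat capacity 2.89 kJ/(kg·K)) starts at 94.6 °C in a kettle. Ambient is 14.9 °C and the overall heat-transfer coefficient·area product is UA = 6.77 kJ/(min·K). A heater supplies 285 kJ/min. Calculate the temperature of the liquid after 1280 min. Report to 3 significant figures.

59.7 °C

M c_p dT/dt = −UA(T − T_amb) + Q̇.
dT/dt = (T_ss − T)/τ with T_ss = T_amb + Q̇/UA = 14.9 + 285/6.77 = 56.997 °C, τ = M c_p/UA = 1140·2.89/6.77 = 486.65 min.
Solution: T(t) = T_ss + (T₀ − T_ss) e^(−t/τ).
T(1280) = 56.997 + (37.603)·0.072061 = 59.707 °C.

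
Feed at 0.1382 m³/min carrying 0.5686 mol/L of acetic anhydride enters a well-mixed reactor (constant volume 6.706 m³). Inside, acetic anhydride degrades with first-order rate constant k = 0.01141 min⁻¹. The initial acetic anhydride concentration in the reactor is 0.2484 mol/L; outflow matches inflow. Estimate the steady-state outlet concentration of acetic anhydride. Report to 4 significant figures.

0.3660 mol/L

Accumulation = in − out − consumed: V dC/dt = Q C_in − Q C − k V C.
Steady state (dC/dt = 0): C_ss = Q C_in/(Q + kV) = C_in/(1 + kV/Q).
C_ss = 0.1382·0.5686/(0.1382 + 0.01141·6.706) = 0.0785805/0.214715 = 0.365975 mol/L.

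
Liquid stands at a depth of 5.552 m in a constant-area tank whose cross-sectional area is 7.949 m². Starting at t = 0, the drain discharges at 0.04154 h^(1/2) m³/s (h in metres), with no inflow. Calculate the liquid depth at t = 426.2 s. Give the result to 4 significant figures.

1.544 m

Mass balance (ρ constant): A dh/dt = −0.04154 √h.
Separate and integrate: 2(√h − √h₀) = −(0.04154/A) t.
√h = √5.552 − 0.04154·426.2/(2·7.949) = 2.35627 − 1.11362 = 1.24265.
h = 1.24265² = 1.54417 m.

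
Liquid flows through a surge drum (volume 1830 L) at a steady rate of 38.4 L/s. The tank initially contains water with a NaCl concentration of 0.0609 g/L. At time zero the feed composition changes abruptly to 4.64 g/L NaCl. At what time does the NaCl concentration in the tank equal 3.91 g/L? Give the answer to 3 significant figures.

87.5 s

Species balance: V dC/dt = Q(C_in − C) ⇒ τ = V/Q = 47.656 s.
C(t) = C_in + (C₀ − C_in) e^(−t/τ). Set C = 3.91 and solve for t:
e^(−t/τ) = (C − C_in)/(C₀ − C_in) = (3.91 − 4.64)/(0.0609 − 4.64) = 0.15942
t = −τ ln(…) = 47.656 × 1.8362 = 87.507 s.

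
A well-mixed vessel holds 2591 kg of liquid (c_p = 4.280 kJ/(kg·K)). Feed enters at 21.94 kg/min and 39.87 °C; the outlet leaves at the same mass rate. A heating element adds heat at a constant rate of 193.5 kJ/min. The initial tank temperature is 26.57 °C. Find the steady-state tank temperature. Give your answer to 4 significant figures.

41.93 °C

M c_p dT/dt = ṁ c_p (T_in − T) + Q̇.
At steady state dT/dt = 0 ⇒ T_ss = T_in + Q̇/(ṁ c_p) = 39.87 + 193.5/(21.94·4.280) = 41.9306 °C.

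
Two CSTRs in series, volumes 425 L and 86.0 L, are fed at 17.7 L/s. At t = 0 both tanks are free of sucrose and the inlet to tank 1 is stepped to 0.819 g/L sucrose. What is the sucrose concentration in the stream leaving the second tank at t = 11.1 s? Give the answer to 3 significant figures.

Each tank obeys Vᵢ dCᵢ/dt = Q(Cᵢ₋₁ − Cᵢ), so τᵢ = Vᵢ/Q.
τ₁ = 425/17.7 = 24.011 s; τ₂ = 86.0/17.7 = 4.8588 s.
Tank 1: C₁ = C_in(1 − e^(−t/τ₁)). Tank 2 (τ₁ ≠ τ₂): C₂ = C_in[1 − (τ₁ e^(−t/τ₁) − τ₂ e^(−t/τ₂))/(τ₁ − τ₂)].
At t = 11.1: e^(−t/τ₁) = 0.62984, e^(−t/τ₂) = 0.10182.
C₂ = 0.819·[1 − (24.011·0.62984 − 4.8588·0.10182)/(19.153)] = 0.819·0.23620 = 0.19345 g/L.

0.193 g/L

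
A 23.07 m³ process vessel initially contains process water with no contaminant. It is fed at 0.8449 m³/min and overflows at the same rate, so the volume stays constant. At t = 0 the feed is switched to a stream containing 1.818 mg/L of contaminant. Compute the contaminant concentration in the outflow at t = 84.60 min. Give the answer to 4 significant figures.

1.736 mg/L

Transient balance on the dissolved component: V dC/dt = Q(C_in − C).
Rewrite as dC/dt + C/τ = C_in/τ, τ = V/Q = 27.3050 min.
Integrating: C(t) = C_in + (C₀ − C_in) e^(−t/τ).
C(84.60) = 1.818 + (0 − 1.818)·e^(−84.60/27.3050) = 1.818 + (-1.81800)·0.0451244 = 1.73596 mg/L.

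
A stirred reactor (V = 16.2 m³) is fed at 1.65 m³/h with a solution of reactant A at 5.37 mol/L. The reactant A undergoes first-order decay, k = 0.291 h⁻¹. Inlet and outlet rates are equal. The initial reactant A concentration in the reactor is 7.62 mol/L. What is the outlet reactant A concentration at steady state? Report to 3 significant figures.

1.39 mol/L

Accumulation = in − out − consumed: V dC/dt = Q C_in − Q C − k V C.
Steady state (dC/dt = 0): C_ss = Q C_in/(Q + kV) = C_in/(1 + kV/Q).
C_ss = 1.65·5.37/(1.65 + 0.291·16.2) = 8.8605/6.3642 = 1.3922 mol/L.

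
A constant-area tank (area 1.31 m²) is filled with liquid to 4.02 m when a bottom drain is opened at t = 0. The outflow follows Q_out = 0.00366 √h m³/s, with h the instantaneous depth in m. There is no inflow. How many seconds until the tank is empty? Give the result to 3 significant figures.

1440 s

Volume balance on the tank: A dh/dt = −0.00366 √h.
∫ h^(−1/2) dh = −(0.00366/A) ∫ dt, giving 2√h = 2√h₀ − (0.00366/A) t.
Set h = 0: 2√h₀ = (0.00366/A) t_empty ⇒ t_empty = 2A√h₀/0.00366.
t_empty = 2·1.31·√4.02/0.00366 = 2.6200·2.0050/0.00366 = 1435.3 s.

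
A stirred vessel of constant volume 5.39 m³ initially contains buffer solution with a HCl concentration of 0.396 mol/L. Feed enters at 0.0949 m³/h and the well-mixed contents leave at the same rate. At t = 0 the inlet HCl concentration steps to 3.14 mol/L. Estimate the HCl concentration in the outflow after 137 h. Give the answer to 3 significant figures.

2.89 mol/L

Unsteady species balance (constant V, well mixed): V dC/dt = Q(C_in − C).
Time constant τ = V/Q = 5.39/0.0949 = 56.797 h.
Integrating: C(t) = C_in + (C₀ − C_in) e^(−t/τ).
C(137) = 3.14 + (0.396 − 3.14)·e^(−137/56.797) = 3.14 + (-2.7440)·0.089626 = 2.8941 mol/L.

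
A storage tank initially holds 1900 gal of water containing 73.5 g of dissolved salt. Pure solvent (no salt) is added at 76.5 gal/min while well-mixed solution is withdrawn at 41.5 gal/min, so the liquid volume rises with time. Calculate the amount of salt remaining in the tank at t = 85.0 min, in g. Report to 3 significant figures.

Total volume: dV/dt = Q_in − Q_out = 35.000 gal/min, so V(t) = 1900 + 35.000 t and V(85.0) = 4875.0 gal.
Solute balance: dm/dt = 0 − Q_out C = −Q_out m/V(t).
Separate: dm/m = −Q_out dt/V(t) ⇒ ln(m/m₀) = −(Q_out/(Q_in−Q_out)) ln(V/V₀).
m = m₀ (V₀/V)^(Q_out/(Q_in−Q_out)) = 73.5 × (1900/4875.0)^(1.1857) = 24.047 g.

24.0 g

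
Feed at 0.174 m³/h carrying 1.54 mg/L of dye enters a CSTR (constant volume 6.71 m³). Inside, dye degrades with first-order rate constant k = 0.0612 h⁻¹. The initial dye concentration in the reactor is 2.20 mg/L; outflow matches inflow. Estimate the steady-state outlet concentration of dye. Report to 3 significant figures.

0.458 mg/L

Species balance: V dC/dt = Q C_in − Q C − k V C.
Steady state (dC/dt = 0): C_ss = Q C_in/(Q + kV) = C_in/(1 + kV/Q).
C_ss = 0.174·1.54/(0.174 + 0.0612·6.71) = 0.26796/0.58465 = 0.45832 mg/L.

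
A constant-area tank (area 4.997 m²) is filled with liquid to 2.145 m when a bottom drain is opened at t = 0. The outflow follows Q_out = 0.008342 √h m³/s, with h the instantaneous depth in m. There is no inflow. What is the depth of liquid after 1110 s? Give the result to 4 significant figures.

0.2895 m

Volume balance on the tank: A dh/dt = −0.008342 √h.
Separate and integrate: 2(√h − √h₀) = −(0.008342/A) t.
√h = √2.145 − 0.008342·1110/(2·4.997) = 1.46458 − 0.926518 = 0.538064.
h = 0.538064² = 0.289513 m.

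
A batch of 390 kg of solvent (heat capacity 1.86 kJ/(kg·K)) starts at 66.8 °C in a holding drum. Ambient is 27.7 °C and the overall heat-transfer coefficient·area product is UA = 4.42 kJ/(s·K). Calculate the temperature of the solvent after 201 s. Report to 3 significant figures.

Unsteady energy balance on the tank contents: M c_p dT/dt = −UA(T − T_amb).
dT/dt = (T_ss − T)/τ with T_ss = T_amb = 27.700 °C, τ = M c_p/UA = 390·1.86/4.42 = 164.12 s.
T approaches T_ss exponentially: T(t) = T_ss + (T₀ − T_ss) e^(−t/τ).
T(201) = 27.700 + (39.100)·0.29384 = 39.189 °C.

39.2 °C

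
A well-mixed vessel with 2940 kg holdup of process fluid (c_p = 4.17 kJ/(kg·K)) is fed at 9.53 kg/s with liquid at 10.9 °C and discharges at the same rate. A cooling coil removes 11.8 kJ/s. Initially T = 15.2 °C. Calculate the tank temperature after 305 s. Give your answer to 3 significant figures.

12.3 °C

Energy balance: M c_p dT/dt = ṁ c_p (T_in − T) − 11.8.
τ = M/ṁ = 308.50 s; T_ss = T_in − Q̇/(ṁ c_p) = 10.9 − 11.8/(9.53·4.17) = 10.603 °C.
Integrating: T(t) = T_ss + (T₀ − T_ss) e^(−t/τ).
T(305) = 10.603 + (4.5969)·e^(−305/308.50) = 10.603 + (4.5969)·0.37208 = 12.313 °C.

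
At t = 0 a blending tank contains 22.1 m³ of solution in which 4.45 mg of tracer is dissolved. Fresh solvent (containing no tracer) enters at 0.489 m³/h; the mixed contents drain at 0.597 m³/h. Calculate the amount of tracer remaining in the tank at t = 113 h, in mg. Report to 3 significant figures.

0.0524 mg

Let m(t) be the amount of tracer. Volume: V(t) = V₀ + (Q_in − Q_out) t = 22.1 − 0.10800 t; V(113) = 9.8960 m³.
Species balance (pure solvent in): dm/dt = −Q_out · m/V(t).
Separate: dm/m = −Q_out dt/V(t) ⇒ ln(m/m₀) = −(Q_out/(Q_in−Q_out)) ln(V/V₀).
m = m₀ (V₀/V)^(Q_out/(Q_in−Q_out)) = 4.45 × (22.1/9.8960)^(-5.5278) = 0.052425 mg.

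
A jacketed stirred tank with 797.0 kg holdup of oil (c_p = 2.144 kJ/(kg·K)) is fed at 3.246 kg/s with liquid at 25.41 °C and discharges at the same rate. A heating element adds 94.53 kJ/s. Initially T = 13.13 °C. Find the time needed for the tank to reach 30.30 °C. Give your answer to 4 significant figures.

267.7 s

Unsteady energy balance on the tank contents: M c_p dT/dt = ṁ c_p (T_in − T) + 94.53.
τ = M/ṁ = 245.533 s; T_ss = T_in + Q̇/(ṁ c_p) = 38.9930 °C.
T(t) = T_ss + (T₀ − T_ss) e^(−t/τ). Set T = 30.30:
e^(−t/τ) = (30.30 − 38.9930)/(13.13 − 38.9930) = 0.336118
t = −245.533 · ln(0.336118) = 267.703 s.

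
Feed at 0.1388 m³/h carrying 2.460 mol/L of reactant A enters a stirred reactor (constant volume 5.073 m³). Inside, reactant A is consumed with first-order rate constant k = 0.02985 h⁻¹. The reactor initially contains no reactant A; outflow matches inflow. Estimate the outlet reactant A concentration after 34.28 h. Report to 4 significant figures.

Species balance: V dC/dt = Q C_in − Q C − k V C.
This is linear with rate a = Q/V + k = 0.0572105 h⁻¹.
C_ss = Q C_in/(Q + kV) = 1.17648 mol/L; C(t) = C_ss + (C₀ − C_ss) e^(−a t).
C(34.28) = 1.17648 + (-1.17648)·e^(−0.0572105·34.28) = 1.17648 + (-1.17648)·0.140693 = 1.01096 mol/L.

1.011 mol/L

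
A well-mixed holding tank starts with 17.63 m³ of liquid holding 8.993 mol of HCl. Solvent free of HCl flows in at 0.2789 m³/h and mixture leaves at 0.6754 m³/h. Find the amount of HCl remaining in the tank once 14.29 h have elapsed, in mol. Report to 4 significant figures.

Let m(t) be the amount of HCl. Volume: V(t) = V₀ + (Q_in − Q_out) t = 17.63 − 0.396500 t; V(14.29) = 11.9640 m³.
No HCl enters, so dm/dt = −Q_out · (m/V).
dm/m = −Q_out dt/(V₀ − 0.396500 t); integrating gives ln(m/m₀) = −(Q_out/(Q_in−Q_out)) ln(V/V₀).
m = m₀ (V₀/V)^(Q_out/(Q_in−Q_out)) = 8.993 × (17.63/11.9640)^(-1.70340) = 4.64615 mol.

4.646 mol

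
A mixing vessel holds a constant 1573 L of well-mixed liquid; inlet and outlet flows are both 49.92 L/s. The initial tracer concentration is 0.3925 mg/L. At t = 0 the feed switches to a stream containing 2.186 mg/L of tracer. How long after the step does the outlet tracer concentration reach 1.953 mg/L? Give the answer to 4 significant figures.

64.31 s

Transient balance on the dissolved component: V dC/dt = Q(C_in − C), so τ = V/Q = 31.5104 s.
C(t) = C_in + (C₀ − C_in) e^(−t/τ). Set C = 1.953 and solve for t:
e^(−t/τ) = (C − C_in)/(C₀ − C_in) = (1.953 − 2.186)/(0.3925 − 2.186) = 0.129914
t = −τ ln(…) = 31.5104 × 2.04089 = 64.3092 s.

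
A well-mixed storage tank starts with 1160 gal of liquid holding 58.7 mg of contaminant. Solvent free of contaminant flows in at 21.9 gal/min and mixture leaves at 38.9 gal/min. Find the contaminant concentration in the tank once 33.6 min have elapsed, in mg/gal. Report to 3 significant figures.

0.0211 mg/gal

Let m(t) be the amount of contaminant. Volume: V(t) = V₀ + (Q_in − Q_out) t = 1160 − 17.000 t; V(33.6) = 588.80 gal.
No contaminant enters, so dm/dt = −Q_out · (m/V).
dm/m = −Q_out dt/(V₀ − 17.000 t); integrating gives ln(m/m₀) = −(Q_out/(Q_in−Q_out)) ln(V/V₀).
m = m₀ (V₀/V)^(Q_out/(Q_in−Q_out)) = 58.7 × (1160/588.80)^(-2.2882) = 12.439 mg.
C = m/V = 12.439/588.80 = 0.021126 mg/gal.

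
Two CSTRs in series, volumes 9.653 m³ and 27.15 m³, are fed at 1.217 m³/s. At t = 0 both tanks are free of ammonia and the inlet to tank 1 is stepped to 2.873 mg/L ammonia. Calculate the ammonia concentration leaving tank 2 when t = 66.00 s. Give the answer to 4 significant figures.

Species balance on tank i: dCᵢ/dt = (Cᵢ₋₁ − Cᵢ)/τᵢ with τᵢ = Vᵢ/Q.
τ₁ = 9.653/1.217 = 7.93180 s; τ₂ = 27.15/1.217 = 22.3090 s.
Tank 1: C₁ = C_in(1 − e^(−t/τ₁)). Tank 2 (τ₁ ≠ τ₂): C₂ = C_in[1 − (τ₁ e^(−t/τ₁) − τ₂ e^(−t/τ₂))/(τ₁ − τ₂)].
At t = 66.00: e^(−t/τ₁) = 0.000243368, e^(−t/τ₂) = 0.0518991.
C₂ = 2.873·[1 − (7.93180·0.000243368 − 22.3090·0.0518991)/(-14.3772)] = 2.873·0.919603 = 2.64202 mg/L.

2.642 mg/L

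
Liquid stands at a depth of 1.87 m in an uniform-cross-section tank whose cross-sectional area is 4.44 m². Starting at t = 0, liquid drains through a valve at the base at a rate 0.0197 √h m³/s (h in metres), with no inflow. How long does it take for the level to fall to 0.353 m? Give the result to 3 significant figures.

With no inflow, A dh/dt = −0.0197 √h.
Separate and integrate: 2(√h − √h₀) = −(0.0197/A) t.
t = 2A(√h₀ − √h)/0.0197 = 2·4.44·(√1.87 − √0.353)/0.0197
  = 8.8800 × (1.3675 − 0.59414) / 0.0197 = 348.59 s.

349 s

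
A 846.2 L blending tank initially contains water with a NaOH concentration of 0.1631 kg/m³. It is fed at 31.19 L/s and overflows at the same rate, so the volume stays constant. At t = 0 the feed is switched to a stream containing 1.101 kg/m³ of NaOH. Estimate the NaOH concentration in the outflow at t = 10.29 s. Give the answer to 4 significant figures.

0.4591 kg/m³

Transient balance on the dissolved component: V dC/dt = Q(C_in − C).
Rewrite as dC/dt + C/τ = C_in/τ, τ = V/Q = 27.1305 s.
Integrating: C(t) = C_in + (C₀ − C_in) e^(−t/τ).
C(10.29) = 1.101 + (0.1631 − 1.101)·e^(−10.29/27.1305) = 1.101 + (-0.937900)·0.684355 = 0.459143 kg/m³.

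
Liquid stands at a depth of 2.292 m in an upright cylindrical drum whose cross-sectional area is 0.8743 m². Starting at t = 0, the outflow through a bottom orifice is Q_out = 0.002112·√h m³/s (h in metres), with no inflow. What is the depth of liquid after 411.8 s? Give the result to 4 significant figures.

1.033 m

Unsteady balance on liquid volume: A dh/dt = −0.002112 √h.
This is separable: 2 d(√h)/dt = −0.002112/A, so √h = √h₀ − (0.002112/(2A)) t.
√h = √2.292 − 0.002112·411.8/(2·0.8743) = 1.51394 − 0.497382 = 1.01655.
h = 1.01655² = 1.03338 m.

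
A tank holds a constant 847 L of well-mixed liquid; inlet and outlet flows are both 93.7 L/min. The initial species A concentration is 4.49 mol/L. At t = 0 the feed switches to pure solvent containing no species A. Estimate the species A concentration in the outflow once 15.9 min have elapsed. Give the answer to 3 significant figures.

0.773 mol/L

Accumulation = in − out for the solute gives V dC/dt = Q(C_in − C).
Time constant τ = V/Q = 847/93.7 = 9.0395 min.
Integrating: C(t) = C_in + (C₀ − C_in) e^(−t/τ).
C(15.9) = 0 + (4.49 − 0)·e^(−15.9/9.0395) = 0 + (4.4900)·0.17223 = 0.77329 mol/L.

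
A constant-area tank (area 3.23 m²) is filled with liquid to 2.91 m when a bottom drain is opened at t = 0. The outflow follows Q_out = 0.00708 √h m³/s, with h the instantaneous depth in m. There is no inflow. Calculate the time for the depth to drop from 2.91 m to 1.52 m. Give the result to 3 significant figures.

432 s

A dh/dt = −Q_out = −0.00708 √h.
∫ h^(−1/2) dh = −(0.00708/A) ∫ dt, giving 2√h = 2√h₀ − (0.00708/A) t.
t = 2A(√h₀ − √h)/0.00708 = 2·3.23·(√2.91 − √1.52)/0.00708
  = 6.4600 × (1.7059 − 1.2329) / 0.00708 = 431.57 s.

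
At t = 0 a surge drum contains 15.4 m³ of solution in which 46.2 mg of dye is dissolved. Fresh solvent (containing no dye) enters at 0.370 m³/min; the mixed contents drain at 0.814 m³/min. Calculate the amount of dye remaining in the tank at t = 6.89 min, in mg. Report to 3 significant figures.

30.8 mg

Let m(t) be the amount of dye. Volume: V(t) = V₀ + (Q_in − Q_out) t = 15.4 − 0.44400 t; V(6.89) = 12.341 m³.
Solute balance: dm/dt = 0 − Q_out C = −Q_out m/V(t).
Separate: dm/m = −Q_out dt/V(t) ⇒ ln(m/m₀) = −(Q_out/(Q_in−Q_out)) ln(V/V₀).
m = m₀ (V₀/V)^(Q_out/(Q_in−Q_out)) = 46.2 × (15.4/12.341)^(-1.8333) = 30.784 mg.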